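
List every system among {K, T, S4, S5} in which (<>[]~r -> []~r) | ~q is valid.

S4-tableau for the negation ~((<>[]~r -> []~r) | ~q):
1. ~((<>[]~r -> []~r) | ~q), 0
2. ~(<>[]~r -> []~r), 0   [~|-rule on 1]
3. q, 0   [~|-rule on 1]
4. <>[]~r, 0   [~->-rule on 2]
5. ~[]~r, 0   [~->-rule on 2]
6. []~r, 1   [<>-rule on 4: fresh world 1, 0R1]
7. ~r, 1   [[]-rule on 6 via 1R1]
8. r, 2   [~[]-rule on 5: fresh world 2, 0R2]
Accessibility: 0R0, 0R1, 0R2, 1R1, 2R2
Complete open branch: countermodel on an S4-frame, so not valid in S4, nor in K, T (the same frame is also a K-frame and a T-frame).
S5-tableau for the negation ~((<>[]~r -> []~r) | ~q):
1. ~((<>[]~r -> []~r) | ~q), 0
2. ~(<>[]~r -> []~r), 0   [~|-rule on 1]
3. q, 0   [~|-rule on 1]
4. <>[]~r, 0   [~->-rule on 2]
5. ~[]~r, 0   [~->-rule on 2]
6. []~r, 1   [<>-rule on 4: fresh world 1, 0R1]
7. ~r, 0   [[]-rule on 6 via 1R0]
8. ~r, 1   [[]-rule on 6 via 1R1]
9. r, 2   [~[]-rule on 5: fresh world 2, 0R2]
10. ~r, 2   [[]-rule on 6 via 1R2]
Accessibility: 0R0, 0R1, 0R2, 1R0, 1R1, 1R2, 2R0, 2R1, 2R2
Branch closes: r and ~r both at 2.
Every branch closes (one shown): valid in S5.

S5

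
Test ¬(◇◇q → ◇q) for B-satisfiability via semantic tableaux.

1. ¬(◇◇q → ◇q), w0
2. ◇◇q, w0
3. ¬◇q, w0
4. ¬q, w0
5. ◇q, w1
6. ¬q, w1
7. q, w2
Accessibility: w0Rw0, w0Rw1, w1Rw0, w1Rw1, w1Rw2, w2Rw1, w2Rw2

Yes, satisfiable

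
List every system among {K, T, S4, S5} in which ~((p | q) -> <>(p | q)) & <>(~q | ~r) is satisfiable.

T-tableau for the formula:
1. ~((p | q) -> <>(p | q)) & <>(~q | ~r), w0
2. ~((p | q) -> <>(p | q)), w0   [&-rule on 1]
3. <>(~q | ~r), w0   [&-rule on 1]
4. p | q, w0   [~->-rule on 2]
5. ~<>(p | q), w0   [~->-rule on 2]
6. ~(p | q), w0   [~<>-rule on 5 via w0Rw0]
7. ~p, w0   [~|-rule on 6]
8. ~q, w0   [~|-rule on 6]
9. q, w0   [|-rule on 4 (branches; this branch)]
Accessibility: w0Rw0
Branch closes: q and ~q both at w0.
Every branch closes (one shown): unsatisfiable in T, hence also in S4, S5 (every S4/S5-frame is a T-frame).
K-tableau for the formula:
1. ~((p | q) -> <>(p | q)) & <>(~q | ~r), w0
2. ~((p | q) -> <>(p | q)), w0   [&-rule on 1]
3. <>(~q | ~r), w0   [&-rule on 1]
4. p | q, w0   [~->-rule on 2]
5. ~<>(p | q), w0   [~->-rule on 2]
6. q, w0   [|-rule on 4 (branches; this branch)]
7. ~q | ~r, w1   [<>-rule on 3: fresh world w1, w0Rw1]
8. ~(p | q), w1   [~<>-rule on 5 via w0Rw1]
9. ~p, w1   [~|-rule on 8]
10. ~q, w1   [~|-rule on 8]
11. ~r, w1   [|-rule on 7 (branches; this branch)]
Accessibility: w0Rw1
Complete open branch: satisfiable in K.

K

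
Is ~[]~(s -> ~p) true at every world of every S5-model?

Tableau for the negation []~(s -> ~p):
1. []~(s -> ~p), u
2. ~(s -> ~p), u   [[]-rule on 1 via uRu]
3. s, u   [~->-rule on 2]
4. p, u   [~->-rule on 2]
Accessibility: uRu
The negation has an open branch (countermodel exists).

Invalid (countermodel exists)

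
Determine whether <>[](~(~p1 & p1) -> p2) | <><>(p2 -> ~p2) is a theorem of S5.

Tableau for the negation ~(<>[](~(~p1 & p1) -> p2) | <><>(p2 -> ~p2)):
1. ~(<>[](~(~p1 & p1) -> p2) | <><>(p2 -> ~p2)), 0
2. ~<>[](~(~p1 & p1) -> p2), 0   [~|-rule on 1]
3. ~<><>(p2 -> ~p2), 0   [~|-rule on 1]
4. ~[](~(~p1 & p1) -> p2), 0   [~<>-rule on 2 via 0R0]
5. ~<>(p2 -> ~p2), 0   [~<>-rule on 3 via 0R0]
6. ~(p2 -> ~p2), 0   [~<>-rule on 5 via 0R0]
7. p2, 0   [~->-rule on 6]
8. ~(~(~p1 & p1) -> p2), 1   [~[]-rule on 4: fresh world 1, 0R1]
9. ~(~p1 & p1), 1   [~->-rule on 8]
10. ~p2, 1   [~->-rule on 8]
11. ~[](~(~p1 & p1) -> p2), 1   [~<>-rule on 2 via 0R1]
12. ~<>(p2 -> ~p2), 1   [~<>-rule on 3 via 0R1]
13. ~(p2 -> ~p2), 1   [~<>-rule on 5 via 0R1]
14. p2, 1   [~->-rule on 13]
Accessibility: 0R0, 0R1, 1R0, 1R1
Branch closes: p2 and ~p2 both at 1.
Every branch of the negation's tableau closes; the branch above is one of them.

Yes, valid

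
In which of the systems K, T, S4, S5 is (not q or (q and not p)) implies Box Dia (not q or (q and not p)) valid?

S4-tableau for the negation not ((not q or (q and not p)) implies Box Dia (not q or (q and not p))):
1. not ((not q or (q and not p)) implies Box Dia (not q or (q and not p))), w0
2. not q or (q and not p), w0
3. not Box Dia (not q or (q and not p)), w0
4. q and not p, w0
5. q, w0
6. not p, w0
7. not Dia (not q or (q and not p)), w1
8. not (not q or (q and not p)), w1
9. q, w1
10. not (q and not p), w1
11. p, w1
Accessibility: w0Rw0, w0Rw1, w1Rw1
Complete open branch: countermodel on an S4-frame, so not valid in S4, nor in K, T (the same frame is also a K-frame and a T-frame).
S5-tableau for the negation not ((not q or (q and not p)) implies Box Dia (not q or (q and not p))):
1. not ((not q or (q and not p)) implies Box Dia (not q or (q and not p))), w0
2. not q or (q and not p), w0
3. not Box Dia (not q or (q and not p)), w0
4. q and not p, w0
5. q, w0
6. not p, w0
7. not Dia (not q or (q and not p)), w1
8. not (not q or (q and not p)), w0
9. not (q and not p), w0
10. not (not q or (q and not p)), w1
11. q, w1
12. not (q and not p), w1
13. p, w0
Accessibility: w0Rw0, w0Rw1, w1Rw0, w1Rw1
Branch closes: p and not p both at w0.
Every branch closes (one shown): valid in S5.

S5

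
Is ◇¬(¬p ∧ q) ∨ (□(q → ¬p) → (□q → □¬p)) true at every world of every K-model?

Tableau for the negation ¬(◇¬(¬p ∧ q) ∨ (□(q → ¬p) → (□q → □¬p))):
1. ¬(◇¬(¬p ∧ q) ∨ (□(q → ¬p) → (□q → □¬p))), w0
2. ¬◇¬(¬p ∧ q), w0
3. ¬(□(q → ¬p) → (□q → □¬p)), w0
4. □(q → ¬p), w0
5. ¬(□q → □¬p), w0
6. □q, w0
7. ¬□¬p, w0
8. p, w1
9. ¬p ∧ q, w1
10. ¬p, w1
11. q, w1
Accessibility: w0Rw1
Branch closes: p and ¬p both at w1.
All branches of the negation close; one closing branch shown above.

Yes, valid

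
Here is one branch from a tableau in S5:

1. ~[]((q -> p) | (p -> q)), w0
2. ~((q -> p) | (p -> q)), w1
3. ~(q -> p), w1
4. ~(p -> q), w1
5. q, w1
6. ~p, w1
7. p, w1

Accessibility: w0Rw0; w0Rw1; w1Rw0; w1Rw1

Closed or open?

Closed

Both p and ~p appear at w1.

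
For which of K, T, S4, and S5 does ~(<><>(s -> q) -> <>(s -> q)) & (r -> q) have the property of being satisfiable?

T-tableau for the formula:
1. ~(<><>(s -> q) -> <>(s -> q)) & (r -> q), 0
2. ~(<><>(s -> q) -> <>(s -> q)), 0
3. r -> q, 0
4. <><>(s -> q), 0
5. ~<>(s -> q), 0
6. ~(s -> q), 0
7. s, 0
8. ~q, 0
9. ~r, 0
10. <>(s -> q), 1
11. ~(s -> q), 1
12. s, 1
13. ~q, 1
14. s -> q, 2
15. q, 2
Accessibility: 0R0, 0R1, 1R1, 1R2, 2R2
Complete open branch: satisfiable in T, hence also in K (this T-model is also a K-model).
S4-tableau for the formula:
1. ~(<><>(s -> q) -> <>(s -> q)) & (r -> q), 0
2. ~(<><>(s -> q) -> <>(s -> q)), 0
3. r -> q, 0
4. <><>(s -> q), 0
5. ~<>(s -> q), 0
6. ~(s -> q), 0
7. s, 0
8. ~q, 0
9. ~r, 0
10. <>(s -> q), 1
11. ~(s -> q), 1
12. s, 1
13. ~q, 1
14. s -> q, 2
15. ~(s -> q), 2
16. s, 2
17. ~q, 2
18. q, 2
Accessibility: 0R0, 0R1, 0R2, 1R1, 1R2, 2R2
Branch closes: q and ~q both at 2.
Every branch closes (one shown): unsatisfiable in S4, hence also in S5 (every S5-frame is an S4-frame).

K, T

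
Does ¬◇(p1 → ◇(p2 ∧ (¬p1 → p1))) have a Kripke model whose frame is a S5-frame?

1. ¬◇(p1 → ◇(p2 ∧ (¬p1 → p1))), u
2. ¬(p1 → ◇(p2 ∧ (¬p1 → p1))), u
3. p1, u
4. ¬◇(p2 ∧ (¬p1 → p1)), u
5. ¬(p2 ∧ (¬p1 → p1)), u
6. ¬p2, u
Accessibility: uRu

Satisfiable (open branch found)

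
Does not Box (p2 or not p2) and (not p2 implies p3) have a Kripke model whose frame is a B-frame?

Unsatisfiable

1. not Box (p2 or not p2) and (not p2 implies p3), 0
2. not Box (p2 or not p2), 0
3. not p2 implies p3, 0
4. p3, 0
5. not (p2 or not p2), 1
6. not p2, 1
7. p2, 1
Accessibility: 0R0, 0R1, 1R0, 1R1
Branch closes: p2 and not p2 both at 1.
(One branch shown.) All branches close.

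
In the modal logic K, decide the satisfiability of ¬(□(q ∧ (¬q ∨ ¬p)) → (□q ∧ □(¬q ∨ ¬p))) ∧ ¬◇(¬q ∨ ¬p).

1. ¬(□(q ∧ (¬q ∨ ¬p)) → (□q ∧ □(¬q ∨ ¬p))) ∧ ¬◇(¬q ∨ ¬p), u
2. ¬(□(q ∧ (¬q ∨ ¬p)) → (□q ∧ □(¬q ∨ ¬p))), u
3. ¬◇(¬q ∨ ¬p), u
4. □(q ∧ (¬q ∨ ¬p)), u
5. ¬(□q ∧ □(¬q ∨ ¬p)), u
6. ¬□(¬q ∨ ¬p), u
7. ¬(¬q ∨ ¬p), v
8. q, v
9. p, v
10. q ∧ (¬q ∨ ¬p), v
11. ¬q ∨ ¬p, v
12. ¬p, v
Accessibility: uRv
Branch closes: p and ¬p both at v.
All branches of the tableau close; one closing branch shown above.

Unsatisfiable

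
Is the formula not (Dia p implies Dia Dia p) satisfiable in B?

1. not (Dia p implies Dia Dia p), w0
2. Dia p, w0
3. not Dia Dia p, w0
4. not Dia p, w0
5. not p, w0
6. p, w1
7. not Dia p, w1
8. not p, w1
Accessibility: w0Rw0, w0Rw1, w1Rw0, w1Rw1
Branch closes: p and not p both at w1.
Every branch closes; the branch above is one of them.

Unsatisfiable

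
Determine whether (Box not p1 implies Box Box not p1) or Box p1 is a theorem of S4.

Tableau for the negation not ((Box not p1 implies Box Box not p1) or Box p1):
1. not ((Box not p1 implies Box Box not p1) or Box p1), w0
2. not (Box not p1 implies Box Box not p1), w0   [neg-or-rule on 1]
3. not Box p1, w0   [neg-or-rule on 1]
4. Box not p1, w0   [neg-implies-rule on 2]
5. not Box Box not p1, w0   [neg-implies-rule on 2]
6. not p1, w0   [Box-rule on 4 via w0Rw0]
7. not p1, w1   [neg-Box-rule on 3: fresh world w1, w0Rw1]
8. not Box not p1, w2   [neg-Box-rule on 5: fresh world w2, w0Rw2]
9. not p1, w2   [Box-rule on 4 via w0Rw2]
10. p1, w3   [neg-Box-rule on 8: fresh world w3, w2Rw3]
11. not p1, w3   [Box-rule on 4 via w0Rw3]
Accessibility: w0Rw0, w0Rw1, w0Rw2, w0Rw3, w1Rw1, w2Rw2, w2Rw3, w3Rw3
Branch closes: p1 and not p1 both at w3.
Every branch of the negation's tableau closes; the branch above is one of them.

Valid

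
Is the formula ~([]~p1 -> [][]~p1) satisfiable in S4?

1. ~([]~p1 -> [][]~p1), u
2. []~p1, u
3. ~[][]~p1, u
4. ~p1, u
5. ~[]~p1, v
6. ~p1, v
7. p1, w
8. ~p1, w
Accessibility: uRu, uRv, uRw, vRv, vRw, wRw
Branch closes: p1 and ~p1 both at w.
(One branch shown.) All branches close.

No, unsatisfiable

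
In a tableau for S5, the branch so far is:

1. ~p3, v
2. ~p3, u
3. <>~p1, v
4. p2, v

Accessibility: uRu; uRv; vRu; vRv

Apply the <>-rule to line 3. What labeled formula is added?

a fresh world w with vRw, and ~p1 at w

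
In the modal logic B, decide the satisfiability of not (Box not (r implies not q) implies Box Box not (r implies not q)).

Satisfiable (open branch found)

1. not (Box not (r implies not q) implies Box Box not (r implies not q)), 0
2. Box not (r implies not q), 0   [neg-implies-rule on 1]
3. not Box Box not (r implies not q), 0   [neg-implies-rule on 1]
4. not (r implies not q), 0   [Box-rule on 2 via 0R0]
5. r, 0   [neg-implies-rule on 4]
6. q, 0   [neg-implies-rule on 4]
7. not Box not (r implies not q), 1   [neg-Box-rule on 3: fresh world 1, 0R1]
8. not (r implies not q), 1   [Box-rule on 2 via 0R1]
9. r, 1   [neg-implies-rule on 8]
10. q, 1   [neg-implies-rule on 8]
11. r implies not q, 2   [neg-Box-rule on 7: fresh world 2, 1R2]
12. not q, 2   [implies-rule on 11 (branches; this branch)]
Accessibility: 0R0, 0R1, 1R0, 1R1, 1R2, 2R1, 2R2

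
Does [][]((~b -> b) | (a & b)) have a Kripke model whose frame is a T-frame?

Satisfiable (open branch found)

1. [][]((~b -> b) | (a & b)), u
2. []((~b -> b) | (a & b)), u   [[]-rule on 1 via uRu]
3. (~b -> b) | (a & b), u   [[]-rule on 2 via uRu]
4. a & b, u   [|-rule on 3 (branches; this branch)]
5. a, u   [&-rule on 4]
6. b, u   [&-rule on 4]
Accessibility: uRu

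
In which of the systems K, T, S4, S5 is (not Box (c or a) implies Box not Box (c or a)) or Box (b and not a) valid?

S4-tableau for the negation not ((not Box (c or a) implies Box not Box (c or a)) or Box (b and not a)):
1. not ((not Box (c or a) implies Box not Box (c or a)) or Box (b and not a)), 0
2. not (not Box (c or a) implies Box not Box (c or a)), 0
3. not Box (b and not a), 0
4. not Box (c or a), 0
5. not Box not Box (c or a), 0
6. not (b and not a), 1
7. a, 1
8. not (c or a), 2
9. not c, 2
10. not a, 2
11. Box (c or a), 3
12. c or a, 3
13. a, 3
Accessibility: 0R0, 0R1, 0R2, 0R3, 1R1, 2R2, 3R3
Complete open branch: countermodel on an S4-frame, so not valid in S4, nor in K, T (the same frame is also a K-frame and a T-frame).
S5-tableau for the negation not ((not Box (c or a) implies Box not Box (c or a)) or Box (b and not a)):
1. not ((not Box (c or a) implies Box not Box (c or a)) or Box (b and not a)), 0
2. not (not Box (c or a) implies Box not Box (c or a)), 0
3. not Box (b and not a), 0
4. not Box (c or a), 0
5. not Box not Box (c or a), 0
6. not (b and not a), 1
7. a, 1
8. not (c or a), 2
9. not c, 2
10. not a, 2
11. Box (c or a), 3
12. c or a, 0
13. c or a, 1
14. c or a, 2
15. c or a, 3
16. a, 0
17. a, 2
Accessibility: 0R0, 0R1, 0R2, 0R3, 1R0, 1R1, 1R2, 1R3, 2R0, 2R1, 2R2, 2R3, 3R0, 3R1, 3R2, 3R3
Branch closes: a and not a both at 2.
Every branch closes (one shown): valid in S5.

S5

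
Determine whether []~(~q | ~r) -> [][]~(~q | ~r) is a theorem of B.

Tableau for the negation ~([]~(~q | ~r) -> [][]~(~q | ~r)):
1. ~([]~(~q | ~r) -> [][]~(~q | ~r)), w0
2. []~(~q | ~r), w0
3. ~[][]~(~q | ~r), w0
4. ~(~q | ~r), w0
5. q, w0
6. r, w0
7. ~[]~(~q | ~r), w1
8. ~(~q | ~r), w1
9. q, w1
10. r, w1
11. ~q | ~r, w2
12. ~r, w2
Accessibility: w0Rw0, w0Rw1, w1Rw0, w1Rw1, w1Rw2, w2Rw1, w2Rw2
The negation has an open branch (countermodel exists).

Invalid (countermodel exists)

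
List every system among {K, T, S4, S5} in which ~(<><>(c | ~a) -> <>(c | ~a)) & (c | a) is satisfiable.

K, T

S4-tableau for the formula:
1. ~(<><>(c | ~a) -> <>(c | ~a)) & (c | a), w0
2. ~(<><>(c | ~a) -> <>(c | ~a)), w0   [&-rule on 1]
3. c | a, w0   [&-rule on 1]
4. <><>(c | ~a), w0   [~->-rule on 2]
5. ~<>(c | ~a), w0   [~->-rule on 2]
6. ~(c | ~a), w0   [~<>-rule on 5 via w0Rw0]
7. ~c, w0   [~|-rule on 6]
8. a, w0   [~|-rule on 6]
9. <>(c | ~a), w1   [<>-rule on 4: fresh world w1, w0Rw1]
10. ~(c | ~a), w1   [~<>-rule on 5 via w0Rw1]
11. ~c, w1   [~|-rule on 10]
12. a, w1   [~|-rule on 10]
13. c | ~a, w2   [<>-rule on 9: fresh world w2, w1Rw2]
14. ~(c | ~a), w2   [~<>-rule on 5 via w0Rw2]
15. ~c, w2   [~|-rule on 14]
16. a, w2   [~|-rule on 14]
17. ~a, w2   [|-rule on 13 (branches; this branch)]
Accessibility: w0Rw0, w0Rw1, w0Rw2, w1Rw1, w1Rw2, w2Rw2
Branch closes: a and ~a both at w2.
Every branch closes (one shown): unsatisfiable in S4, hence also in S5 (every S5-frame is an S4-frame).
T-tableau for the formula:
1. ~(<><>(c | ~a) -> <>(c | ~a)) & (c | a), w0
2. ~(<><>(c | ~a) -> <>(c | ~a)), w0   [&-rule on 1]
3. c | a, w0   [&-rule on 1]
4. <><>(c | ~a), w0   [~->-rule on 2]
5. ~<>(c | ~a), w0   [~->-rule on 2]
6. ~(c | ~a), w0   [~<>-rule on 5 via w0Rw0]
7. ~c, w0   [~|-rule on 6]
8. a, w0   [~|-rule on 6]
9. <>(c | ~a), w1   [<>-rule on 4: fresh world w1, w0Rw1]
10. ~(c | ~a), w1   [~<>-rule on 5 via w0Rw1]
11. ~c, w1   [~|-rule on 10]
12. a, w1   [~|-rule on 10]
13. c | ~a, w2   [<>-rule on 9: fresh world w2, w1Rw2]
14. ~a, w2   [|-rule on 13 (branches; this branch)]
Accessibility: w0Rw0, w0Rw1, w1Rw1, w1Rw2, w2Rw2
Complete open branch: satisfiable in T, hence also in K (this T-model is also a K-model).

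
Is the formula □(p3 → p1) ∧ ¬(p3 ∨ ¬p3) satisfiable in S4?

1. □(p3 → p1) ∧ ¬(p3 ∨ ¬p3), 0
2. □(p3 → p1), 0   [∧-rule on 1]
3. ¬(p3 ∨ ¬p3), 0   [∧-rule on 1]
4. ¬p3, 0   [¬∨-rule on 3]
5. p3, 0   [¬∨-rule on 3]
Accessibility: 0R0
Branch closes: p3 and ¬p3 both at 0.
Every branch closes; the branch above is one of them.

No, unsatisfiable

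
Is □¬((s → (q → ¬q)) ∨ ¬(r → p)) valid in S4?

Not valid

Tableau for the negation ¬□¬((s → (q → ¬q)) ∨ ¬(r → p)):
1. ¬□¬((s → (q → ¬q)) ∨ ¬(r → p)), 0
2. (s → (q → ¬q)) ∨ ¬(r → p), 1   [¬□-rule on 1: fresh world 1, 0R1]
3. ¬(r → p), 1   [∨-rule on 2 (branches; this branch)]
4. r, 1   [¬→-rule on 3]
5. ¬p, 1   [¬→-rule on 3]
Accessibility: 0R0, 0R1, 1R1
The negation has an open branch (countermodel exists).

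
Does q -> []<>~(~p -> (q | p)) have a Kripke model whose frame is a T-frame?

1. q -> []<>~(~p -> (q | p)), w0
2. []<>~(~p -> (q | p)), w0
3. <>~(~p -> (q | p)), w0
4. ~(~p -> (q | p)), w1
5. ~p, w1
6. ~(q | p), w1
7. ~q, w1
8. <>~(~p -> (q | p)), w1
9. ~(~p -> (q | p)), w2
10. ~p, w2
11. ~(q | p), w2
12. ~q, w2
Accessibility: w0Rw0, w0Rw1, w1Rw1, w1Rw2, w2Rw2

Satisfiable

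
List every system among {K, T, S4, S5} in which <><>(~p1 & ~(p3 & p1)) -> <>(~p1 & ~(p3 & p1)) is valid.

S4-tableau for the negation ~(<><>(~p1 & ~(p3 & p1)) -> <>(~p1 & ~(p3 & p1))):
1. ~(<><>(~p1 & ~(p3 & p1)) -> <>(~p1 & ~(p3 & p1))), w0
2. <><>(~p1 & ~(p3 & p1)), w0
3. ~<>(~p1 & ~(p3 & p1)), w0
4. ~(~p1 & ~(p3 & p1)), w0
5. p3 & p1, w0
6. p3, w0
7. p1, w0
8. <>(~p1 & ~(p3 & p1)), w1
9. ~(~p1 & ~(p3 & p1)), w1
10. p3 & p1, w1
11. p3, w1
12. p1, w1
13. ~p1 & ~(p3 & p1), w2
14. ~p1, w2
15. ~(p3 & p1), w2
16. ~(~p1 & ~(p3 & p1)), w2
17. p3 & p1, w2
18. p3, w2
19. p1, w2
Accessibility: w0Rw0, w0Rw1, w0Rw2, w1Rw1, w1Rw2, w2Rw2
Branch closes: p1 and ~p1 both at w2.
Every branch closes (one shown): valid in S4, hence also in S5 (every theorem of S4 is a theorem of S5).
T-tableau for the negation ~(<><>(~p1 & ~(p3 & p1)) -> <>(~p1 & ~(p3 & p1))):
1. ~(<><>(~p1 & ~(p3 & p1)) -> <>(~p1 & ~(p3 & p1))), w0
2. <><>(~p1 & ~(p3 & p1)), w0
3. ~<>(~p1 & ~(p3 & p1)), w0
4. ~(~p1 & ~(p3 & p1)), w0
5. p3 & p1, w0
6. p3, w0
7. p1, w0
8. <>(~p1 & ~(p3 & p1)), w1
9. ~(~p1 & ~(p3 & p1)), w1
10. p3 & p1, w1
11. p3, w1
12. p1, w1
13. ~p1 & ~(p3 & p1), w2
14. ~p1, w2
15. ~(p3 & p1), w2
Accessibility: w0Rw0, w0Rw1, w1Rw1, w1Rw2, w2Rw2
Complete open branch: countermodel on a T-frame, so not valid in T, nor in K (the same frame is also a K-frame).

S4, S5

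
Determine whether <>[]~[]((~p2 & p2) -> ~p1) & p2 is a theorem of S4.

Tableau for the negation ~(<>[]~[]((~p2 & p2) -> ~p1) & p2):
1. ~(<>[]~[]((~p2 & p2) -> ~p1) & p2), u
2. ~p2, u
Accessibility: uRu
The negation has an open branch (countermodel exists).

Not valid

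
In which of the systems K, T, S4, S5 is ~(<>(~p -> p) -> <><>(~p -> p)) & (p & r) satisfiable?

K

T-tableau for the formula:
1. ~(<>(~p -> p) -> <><>(~p -> p)) & (p & r), u
2. ~(<>(~p -> p) -> <><>(~p -> p)), u   [&-rule on 1]
3. p & r, u   [&-rule on 1]
4. <>(~p -> p), u   [~->-rule on 2]
5. ~<><>(~p -> p), u   [~->-rule on 2]
6. p, u   [&-rule on 3]
7. r, u   [&-rule on 3]
8. ~<>(~p -> p), u   [~<>-rule on 5 via uRu]
9. ~(~p -> p), u   [~<>-rule on 8 via uRu]
10. ~p, u   [~->-rule on 9]
Accessibility: uRu
Branch closes: p and ~p both at u.
Every branch closes (one shown): unsatisfiable in T, hence also in S4, S5 (every S4/S5-frame is a T-frame).
K-tableau for the formula:
1. ~(<>(~p -> p) -> <><>(~p -> p)) & (p & r), u
2. ~(<>(~p -> p) -> <><>(~p -> p)), u   [&-rule on 1]
3. p & r, u   [&-rule on 1]
4. <>(~p -> p), u   [~->-rule on 2]
5. ~<><>(~p -> p), u   [~->-rule on 2]
6. p, u   [&-rule on 3]
7. r, u   [&-rule on 3]
8. ~p -> p, v   [<>-rule on 4: fresh world v, uRv]
9. ~<>(~p -> p), v   [~<>-rule on 5 via uRv]
10. p, v   [->-rule on 8 (branches; this branch)]
Accessibility: uRv
Complete open branch: satisfiable in K.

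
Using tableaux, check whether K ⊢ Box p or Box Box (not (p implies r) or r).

Invalid (countermodel exists)

Tableau for the negation not (Box p or Box Box (not (p implies r) or r)):
1. not (Box p or Box Box (not (p implies r) or r)), 0
2. not Box p, 0
3. not Box Box (not (p implies r) or r), 0
4. not p, 1
5. not Box (not (p implies r) or r), 2
6. not (not (p implies r) or r), 3
7. p implies r, 3
8. not r, 3
9. not p, 3
Accessibility: 0R1, 0R2, 2R3
The negation has an open branch (countermodel exists).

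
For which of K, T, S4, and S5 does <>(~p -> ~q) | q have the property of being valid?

T, S4, S5

K-tableau for the negation ~(<>(~p -> ~q) | q):
1. ~(<>(~p -> ~q) | q), 0
2. ~<>(~p -> ~q), 0
3. ~q, 0
Complete open branch: countermodel on a K-frame, so not valid in K.
T-tableau for the negation ~(<>(~p -> ~q) | q):
1. ~(<>(~p -> ~q) | q), 0
2. ~<>(~p -> ~q), 0
3. ~q, 0
4. ~(~p -> ~q), 0
5. ~p, 0
6. q, 0
Accessibility: 0R0
Branch closes: q and ~q both at 0.
Every branch closes (one shown): valid in T, hence also in S4, S5 (every theorem of T is a theorem of S4 and S5).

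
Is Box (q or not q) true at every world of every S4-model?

Valid in S4

Tableau for the negation not Box (q or not q):
1. not Box (q or not q), w0
2. not (q or not q), w1   [neg-Box-rule on 1: fresh world w1, w0Rw1]
3. not q, w1   [neg-or-rule on 2]
4. q, w1   [neg-or-rule on 2]
Accessibility: w0Rw0, w0Rw1, w1Rw1
Branch closes: q and not q both at w1.
Every branch of the negation's tableau closes; the branch above is one of them.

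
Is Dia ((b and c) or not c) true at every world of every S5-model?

Invalid (countermodel exists)

Tableau for the negation not Dia ((b and c) or not c):
1. not Dia ((b and c) or not c), u
2. not ((b and c) or not c), u
3. not (b and c), u
4. c, u
5. not b, u
Accessibility: uRu
The negation has an open branch (countermodel exists).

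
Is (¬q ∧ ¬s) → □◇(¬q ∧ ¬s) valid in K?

Tableau for the negation ¬((¬q ∧ ¬s) → □◇(¬q ∧ ¬s)):
1. ¬((¬q ∧ ¬s) → □◇(¬q ∧ ¬s)), 0
2. ¬q ∧ ¬s, 0
3. ¬□◇(¬q ∧ ¬s), 0
4. ¬q, 0
5. ¬s, 0
6. ¬◇(¬q ∧ ¬s), 1
Accessibility: 0R1
The negation has an open branch (countermodel exists).

Invalid (countermodel exists)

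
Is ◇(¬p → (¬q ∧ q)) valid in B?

Tableau for the negation ¬◇(¬p → (¬q ∧ q)):
1. ¬◇(¬p → (¬q ∧ q)), 0
2. ¬(¬p → (¬q ∧ q)), 0
3. ¬p, 0
4. ¬(¬q ∧ q), 0
5. ¬q, 0
Accessibility: 0R0
The negation has an open branch (countermodel exists).

No, not valid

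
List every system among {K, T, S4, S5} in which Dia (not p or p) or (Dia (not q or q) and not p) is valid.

T, S4, S5

T-tableau for the negation not (Dia (not p or p) or (Dia (not q or q) and not p)):
1. not (Dia (not p or p) or (Dia (not q or q) and not p)), 0
2. not Dia (not p or p), 0
3. not (Dia (not q or q) and not p), 0
4. not (not p or p), 0
5. p, 0
6. not p, 0
Accessibility: 0R0
Branch closes: p and not p both at 0.
Every branch closes (one shown): valid in T, hence also in S4, S5 (every theorem of T is a theorem of S4 and S5).
K-tableau for the negation not (Dia (not p or p) or (Dia (not q or q) and not p)):
1. not (Dia (not p or p) or (Dia (not q or q) and not p)), 0
2. not Dia (not p or p), 0
3. not (Dia (not q or q) and not p), 0
4. p, 0
Complete open branch: countermodel on a K-frame, so not valid in K.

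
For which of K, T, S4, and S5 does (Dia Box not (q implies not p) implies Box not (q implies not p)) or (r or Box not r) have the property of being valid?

S5

S4-tableau for the negation not ((Dia Box not (q implies not p) implies Box not (q implies not p)) or (r or Box not r)):
1. not ((Dia Box not (q implies not p) implies Box not (q implies not p)) or (r or Box not r)), u
2. not (Dia Box not (q implies not p) implies Box not (q implies not p)), u   [neg-or-rule on 1]
3. not (r or Box not r), u   [neg-or-rule on 1]
4. Dia Box not (q implies not p), u   [neg-implies-rule on 2]
5. not Box not (q implies not p), u   [neg-implies-rule on 2]
6. not r, u   [neg-or-rule on 3]
7. not Box not r, u   [neg-or-rule on 3]
8. Box not (q implies not p), v   [Dia-rule on 4: fresh world v, uRv]
9. not (q implies not p), v   [Box-rule on 8 via vRv]
10. q, v   [neg-implies-rule on 9]
11. p, v   [neg-implies-rule on 9]
12. q implies not p, w   [neg-Box-rule on 5: fresh world w, uRw]
13. not p, w   [implies-rule on 12 (branches; this branch)]
14. r, x   [neg-Box-rule on 7: fresh world x, uRx]
Accessibility: uRu, uRv, uRw, uRx, vRv, wRw, xRx
Complete open branch: countermodel on an S4-frame, so not valid in S4, nor in K, T (the same frame is also a K-frame and a T-frame).
S5-tableau for the negation not ((Dia Box not (q implies not p) implies Box not (q implies not p)) or (r or Box not r)):
1. not ((Dia Box not (q implies not p) implies Box not (q implies not p)) or (r or Box not r)), u
2. not (Dia Box not (q implies not p) implies Box not (q implies not p)), u   [neg-or-rule on 1]
3. not (r or Box not r), u   [neg-or-rule on 1]
4. Dia Box not (q implies not p), u   [neg-implies-rule on 2]
5. not Box not (q implies not p), u   [neg-implies-rule on 2]
6. not r, u   [neg-or-rule on 3]
7. not Box not r, u   [neg-or-rule on 3]
8. Box not (q implies not p), v   [Dia-rule on 4: fresh world v, uRv]
9. not (q implies not p), u   [Box-rule on 8 via vRu]
10. q, u   [neg-implies-rule on 9]
11. p, u   [neg-implies-rule on 9]
12. not (q implies not p), v   [Box-rule on 8 via vRv]
13. q, v   [neg-implies-rule on 12]
14. p, v   [neg-implies-rule on 12]
15. q implies not p, w   [neg-Box-rule on 5: fresh world w, uRw]
16. not (q implies not p), w   [Box-rule on 8 via vRw]
17. q, w   [neg-implies-rule on 16]
18. p, w   [neg-implies-rule on 16]
19. not p, w   [implies-rule on 15 (branches; this branch)]
Accessibility: uRu, uRv, uRw, vRu, vRv, vRw, wRu, wRv, wRw
Branch closes: p and not p both at w.
Every branch closes (one shown): valid in S5.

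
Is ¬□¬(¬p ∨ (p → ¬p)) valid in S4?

No, not valid

Tableau for the negation □¬(¬p ∨ (p → ¬p)):
1. □¬(¬p ∨ (p → ¬p)), u
2. ¬(¬p ∨ (p → ¬p)), u   [□-rule on 1 via uRu]
3. p, u   [¬∨-rule on 2]
4. ¬(p → ¬p), u   [¬∨-rule on 2]
Accessibility: uRu
The negation has an open branch (countermodel exists).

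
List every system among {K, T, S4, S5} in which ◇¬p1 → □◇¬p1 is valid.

S5

S5-tableau for the negation ¬(◇¬p1 → □◇¬p1):
1. ¬(◇¬p1 → □◇¬p1), 0
2. ◇¬p1, 0
3. ¬□◇¬p1, 0
4. ¬p1, 1
5. ¬◇¬p1, 2
6. p1, 0
7. p1, 1
Accessibility: 0R0, 0R1, 0R2, 1R0, 1R1, 1R2, 2R0, 2R1, 2R2
Branch closes: p1 and ¬p1 both at 1.
Every branch closes (one shown): valid in S5.
S4-tableau for the negation ¬(◇¬p1 → □◇¬p1):
1. ¬(◇¬p1 → □◇¬p1), 0
2. ◇¬p1, 0
3. ¬□◇¬p1, 0
4. ¬p1, 1
5. ¬◇¬p1, 2
6. p1, 2
Accessibility: 0R0, 0R1, 0R2, 1R1, 2R2
Complete open branch: countermodel on an S4-frame, so not valid in S4, nor in K, T (the same frame is also a K-frame and a T-frame).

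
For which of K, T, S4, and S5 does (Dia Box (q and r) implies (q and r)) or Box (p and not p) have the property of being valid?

S4-tableau for the negation not ((Dia Box (q and r) implies (q and r)) or Box (p and not p)):
1. not ((Dia Box (q and r) implies (q and r)) or Box (p and not p)), w0
2. not (Dia Box (q and r) implies (q and r)), w0
3. not Box (p and not p), w0
4. Dia Box (q and r), w0
5. not (q and r), w0
6. not r, w0
7. not (p and not p), w1
8. p, w1
9. Box (q and r), w2
10. q and r, w2
11. q, w2
12. r, w2
Accessibility: w0Rw0, w0Rw1, w0Rw2, w1Rw1, w2Rw2
Complete open branch: countermodel on an S4-frame, so not valid in S4, nor in K, T (the same frame is also a K-frame and a T-frame).
S5-tableau for the negation not ((Dia Box (q and r) implies (q and r)) or Box (p and not p)):
1. not ((Dia Box (q and r) implies (q and r)) or Box (p and not p)), w0
2. not (Dia Box (q and r) implies (q and r)), w0
3. not Box (p and not p), w0
4. Dia Box (q and r), w0
5. not (q and r), w0
6. not r, w0
7. not (p and not p), w1
8. p, w1
9. Box (q and r), w2
10. q and r, w0
11. q, w0
12. r, w0
Accessibility: w0Rw0, w0Rw1, w0Rw2, w1Rw0, w1Rw1, w1Rw2, w2Rw0, w2Rw1, w2Rw2
Branch closes: r and not r both at w0.
Every branch closes (one shown): valid in S5.

S5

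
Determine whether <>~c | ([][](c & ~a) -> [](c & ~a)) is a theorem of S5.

Tableau for the negation ~(<>~c | ([][](c & ~a) -> [](c & ~a))):
1. ~(<>~c | ([][](c & ~a) -> [](c & ~a))), w0
2. ~<>~c, w0   [~|-rule on 1]
3. ~([][](c & ~a) -> [](c & ~a)), w0   [~|-rule on 1]
4. [][](c & ~a), w0   [~->-rule on 3]
5. ~[](c & ~a), w0   [~->-rule on 3]
6. c, w0   [~<>-rule on 2 via w0Rw0]
7. [](c & ~a), w0   [[]-rule on 4 via w0Rw0]
8. c & ~a, w0   [[]-rule on 7 via w0Rw0]
9. ~a, w0   [&-rule on 8]
10. ~(c & ~a), w1   [~[]-rule on 5: fresh world w1, w0Rw1]
11. c, w1   [~<>-rule on 2 via w0Rw1]
12. [](c & ~a), w1   [[]-rule on 4 via w0Rw1]
13. c & ~a, w1   [[]-rule on 7 via w0Rw1]
14. ~a, w1   [&-rule on 13]
15. a, w1   [~&-rule on 10 (branches; this branch)]
Accessibility: w0Rw0, w0Rw1, w1Rw0, w1Rw1
Branch closes: a and ~a both at w1.
Every branch of the negation's tableau closes; the branch above is one of them.

Yes, valid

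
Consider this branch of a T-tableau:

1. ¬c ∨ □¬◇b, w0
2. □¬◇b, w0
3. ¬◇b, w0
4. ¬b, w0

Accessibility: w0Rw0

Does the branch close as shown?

No world carries both an atom and its negation.

Open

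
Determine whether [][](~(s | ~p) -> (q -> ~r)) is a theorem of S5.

Tableau for the negation ~[][](~(s | ~p) -> (q -> ~r)):
1. ~[][](~(s | ~p) -> (q -> ~r)), 0
2. ~[](~(s | ~p) -> (q -> ~r)), 1   [~[]-rule on 1: fresh world 1, 0R1]
3. ~(~(s | ~p) -> (q -> ~r)), 2   [~[]-rule on 2: fresh world 2, 1R2]
4. ~(s | ~p), 2   [~->-rule on 3]
5. ~(q -> ~r), 2   [~->-rule on 3]
6. ~s, 2   [~|-rule on 4]
7. p, 2   [~|-rule on 4]
8. q, 2   [~->-rule on 5]
9. r, 2   [~->-rule on 5]
Accessibility: 0R0, 0R1, 0R2, 1R0, 1R1, 1R2, 2R0, 2R1, 2R2
The negation has an open branch (countermodel exists).

No, not valid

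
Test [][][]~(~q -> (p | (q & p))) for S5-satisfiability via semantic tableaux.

Satisfiable

1. [][][]~(~q -> (p | (q & p))), w0
2. [][]~(~q -> (p | (q & p))), w0
3. []~(~q -> (p | (q & p))), w0
4. ~(~q -> (p | (q & p))), w0
5. ~q, w0
6. ~(p | (q & p)), w0
7. ~p, w0
8. ~(q & p), w0
Accessibility: w0Rw0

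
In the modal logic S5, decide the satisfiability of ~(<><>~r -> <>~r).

1. ~(<><>~r -> <>~r), u
2. <><>~r, u
3. ~<>~r, u
4. r, u
5. <>~r, v
6. r, v
7. ~r, w
8. r, w
Accessibility: uRu, uRv, uRw, vRu, vRv, vRw, wRu, wRv, wRw
Branch closes: r and ~r both at w.
Every branch closes; the branch above is one of them.

Unsatisfiable (every branch closes)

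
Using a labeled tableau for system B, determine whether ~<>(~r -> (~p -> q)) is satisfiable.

Satisfiable (open branch found)

1. ~<>(~r -> (~p -> q)), w0
2. ~(~r -> (~p -> q)), w0
3. ~r, w0
4. ~(~p -> q), w0
5. ~p, w0
6. ~q, w0
Accessibility: w0Rw0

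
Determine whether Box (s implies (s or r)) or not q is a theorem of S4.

Tableau for the negation not (Box (s implies (s or r)) or not q):
1. not (Box (s implies (s or r)) or not q), 0
2. not Box (s implies (s or r)), 0
3. q, 0
4. not (s implies (s or r)), 1
5. s, 1
6. not (s or r), 1
7. not s, 1
8. not r, 1
Accessibility: 0R0, 0R1, 1R1
Branch closes: s and not s both at 1.
Every branch of the negation's tableau closes; the branch above is one of them.

Valid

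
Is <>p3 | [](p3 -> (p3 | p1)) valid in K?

Valid in K

Tableau for the negation ~(<>p3 | [](p3 -> (p3 | p1))):
1. ~(<>p3 | [](p3 -> (p3 | p1))), 0
2. ~<>p3, 0
3. ~[](p3 -> (p3 | p1)), 0
4. ~(p3 -> (p3 | p1)), 1
5. p3, 1
6. ~(p3 | p1), 1
7. ~p3, 1
8. ~p1, 1
Accessibility: 0R1
Branch closes: p3 and ~p3 both at 1.
All branches of the negation close; one closing branch shown above.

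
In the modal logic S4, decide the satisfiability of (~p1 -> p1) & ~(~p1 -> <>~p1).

Unsatisfiable

1. (~p1 -> p1) & ~(~p1 -> <>~p1), u
2. ~p1 -> p1, u   [&-rule on 1]
3. ~(~p1 -> <>~p1), u   [&-rule on 1]
4. ~p1, u   [~->-rule on 3]
5. ~<>~p1, u   [~->-rule on 3]
6. p1, u   [~<>-rule on 5 via uRu]
Accessibility: uRu
Branch closes: p1 and ~p1 both at u.
(One branch shown.) All branches close.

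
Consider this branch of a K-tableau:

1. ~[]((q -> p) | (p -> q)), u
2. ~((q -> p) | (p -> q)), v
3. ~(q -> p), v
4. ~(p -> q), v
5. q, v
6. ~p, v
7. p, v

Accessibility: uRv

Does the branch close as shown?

Both p and ~p appear at v.

Yes, closed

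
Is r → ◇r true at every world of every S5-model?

Tableau for the negation ¬(r → ◇r):
1. ¬(r → ◇r), 0
2. r, 0
3. ¬◇r, 0
4. ¬r, 0
Accessibility: 0R0
Branch closes: r and ¬r both at 0.
All branches of the negation close; one closing branch shown above.

Valid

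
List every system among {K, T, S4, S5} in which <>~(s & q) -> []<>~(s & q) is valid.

S4-tableau for the negation ~(<>~(s & q) -> []<>~(s & q)):
1. ~(<>~(s & q) -> []<>~(s & q)), w0
2. <>~(s & q), w0
3. ~[]<>~(s & q), w0
4. ~(s & q), w1
5. ~q, w1
6. ~<>~(s & q), w2
7. s & q, w2
8. s, w2
9. q, w2
Accessibility: w0Rw0, w0Rw1, w0Rw2, w1Rw1, w2Rw2
Complete open branch: countermodel on an S4-frame, so not valid in S4, nor in K, T (the same frame is also a K-frame and a T-frame).
S5-tableau for the negation ~(<>~(s & q) -> []<>~(s & q)):
1. ~(<>~(s & q) -> []<>~(s & q)), w0
2. <>~(s & q), w0
3. ~[]<>~(s & q), w0
4. ~(s & q), w1
5. ~q, w1
6. ~<>~(s & q), w2
7. s & q, w0
8. s, w0
9. q, w0
10. s & q, w1
11. s, w1
12. q, w1
Accessibility: w0Rw0, w0Rw1, w0Rw2, w1Rw0, w1Rw1, w1Rw2, w2Rw0, w2Rw1, w2Rw2
Branch closes: q and ~q both at w1.
Every branch closes (one shown): valid in S5.

S5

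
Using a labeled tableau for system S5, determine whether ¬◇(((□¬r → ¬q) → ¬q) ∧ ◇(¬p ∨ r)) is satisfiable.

1. ¬◇(((□¬r → ¬q) → ¬q) ∧ ◇(¬p ∨ r)), w0
2. ¬(((□¬r → ¬q) → ¬q) ∧ ◇(¬p ∨ r)), w0
3. ¬◇(¬p ∨ r), w0
4. ¬(¬p ∨ r), w0
5. p, w0
6. ¬r, w0
Accessibility: w0Rw0

Satisfiable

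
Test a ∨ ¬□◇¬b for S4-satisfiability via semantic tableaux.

1. a ∨ ¬□◇¬b, 0
2. ¬□◇¬b, 0
3. ¬◇¬b, 1
4. b, 1
Accessibility: 0R0, 0R1, 1R1

Yes, satisfiable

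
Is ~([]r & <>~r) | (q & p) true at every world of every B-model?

Valid

Tableau for the negation ~(~([]r & <>~r) | (q & p)):
1. ~(~([]r & <>~r) | (q & p)), u
2. []r & <>~r, u
3. ~(q & p), u
4. []r, u
5. <>~r, u
6. r, u
7. ~p, u
8. ~r, v
9. r, v
Accessibility: uRu, uRv, vRu, vRv
Branch closes: r and ~r both at v.
Every branch of the negation's tableau closes; the branch above is one of them.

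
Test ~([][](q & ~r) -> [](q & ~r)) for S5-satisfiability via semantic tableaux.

Unsatisfiable

1. ~([][](q & ~r) -> [](q & ~r)), u
2. [][](q & ~r), u
3. ~[](q & ~r), u
4. [](q & ~r), u
5. q & ~r, u
6. q, u
7. ~r, u
8. ~(q & ~r), v
9. [](q & ~r), v
10. q & ~r, v
11. q, v
12. ~r, v
13. r, v
Accessibility: uRu, uRv, vRu, vRv
Branch closes: r and ~r both at v.
(One branch shown.) All branches close.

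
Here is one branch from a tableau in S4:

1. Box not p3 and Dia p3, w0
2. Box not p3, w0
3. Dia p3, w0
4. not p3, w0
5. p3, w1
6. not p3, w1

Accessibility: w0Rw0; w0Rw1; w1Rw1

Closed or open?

Closed

Both p3 and not p3 appear at w1.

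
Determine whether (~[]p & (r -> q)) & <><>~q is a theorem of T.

Tableau for the negation ~((~[]p & (r -> q)) & <><>~q):
1. ~((~[]p & (r -> q)) & <><>~q), u
2. ~<><>~q, u   [~&-rule on 1 (branches; this branch)]
3. ~<>~q, u   [~<>-rule on 2 via uRu]
4. q, u   [~<>-rule on 3 via uRu]
Accessibility: uRu
The negation has an open branch (countermodel exists).

Invalid (countermodel exists)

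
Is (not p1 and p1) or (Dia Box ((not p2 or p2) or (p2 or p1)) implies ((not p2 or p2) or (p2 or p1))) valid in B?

Valid

Tableau for the negation not ((not p1 and p1) or (Dia Box ((not p2 or p2) or (p2 or p1)) implies ((not p2 or p2) or (p2 or p1)))):
1. not ((not p1 and p1) or (Dia Box ((not p2 or p2) or (p2 or p1)) implies ((not p2 or p2) or (p2 or p1)))), w0
2. not (not p1 and p1), w0   [neg-or-rule on 1]
3. not (Dia Box ((not p2 or p2) or (p2 or p1)) implies ((not p2 or p2) or (p2 or p1))), w0   [neg-or-rule on 1]
4. Dia Box ((not p2 or p2) or (p2 or p1)), w0   [neg-implies-rule on 3]
5. not ((not p2 or p2) or (p2 or p1)), w0   [neg-implies-rule on 3]
6. not (not p2 or p2), w0   [neg-or-rule on 5]
7. not (p2 or p1), w0   [neg-or-rule on 5]
8. p2, w0   [neg-or-rule on 6]
9. not p2, w0   [neg-or-rule on 6]
Accessibility: w0Rw0
Branch closes: p2 and not p2 both at w0.
Every branch of the negation's tableau closes; the branch above is one of them.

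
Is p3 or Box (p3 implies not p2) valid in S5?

Tableau for the negation not (p3 or Box (p3 implies not p2)):
1. not (p3 or Box (p3 implies not p2)), 0
2. not p3, 0
3. not Box (p3 implies not p2), 0
4. not (p3 implies not p2), 1
5. p3, 1
6. p2, 1
Accessibility: 0R0, 0R1, 1R0, 1R1
The negation has an open branch (countermodel exists).

Invalid (countermodel exists)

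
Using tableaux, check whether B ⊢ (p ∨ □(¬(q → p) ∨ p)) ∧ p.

Tableau for the negation ¬((p ∨ □(¬(q → p) ∨ p)) ∧ p):
1. ¬((p ∨ □(¬(q → p) ∨ p)) ∧ p), w0
2. ¬p, w0
Accessibility: w0Rw0
The negation has an open branch (countermodel exists).

Not valid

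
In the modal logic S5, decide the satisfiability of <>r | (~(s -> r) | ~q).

1. <>r | (~(s -> r) | ~q), u
2. ~(s -> r) | ~q, u
3. ~q, u
Accessibility: uRu

Satisfiable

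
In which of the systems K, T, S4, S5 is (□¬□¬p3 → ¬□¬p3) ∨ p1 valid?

T, S4, S5

K-tableau for the negation ¬((□¬□¬p3 → ¬□¬p3) ∨ p1):
1. ¬((□¬□¬p3 → ¬□¬p3) ∨ p1), u
2. ¬(□¬□¬p3 → ¬□¬p3), u
3. ¬p1, u
4. □¬□¬p3, u
5. □¬p3, u
Complete open branch: countermodel on a K-frame, so not valid in K.
T-tableau for the negation ¬((□¬□¬p3 → ¬□¬p3) ∨ p1):
1. ¬((□¬□¬p3 → ¬□¬p3) ∨ p1), u
2. ¬(□¬□¬p3 → ¬□¬p3), u
3. ¬p1, u
4. □¬□¬p3, u
5. □¬p3, u
6. ¬□¬p3, u
7. ¬p3, u
8. p3, v
9. ¬□¬p3, v
10. ¬p3, v
Accessibility: uRu, uRv, vRv
Branch closes: p3 and ¬p3 both at v.
Every branch closes (one shown): valid in T, hence also in S4, S5 (every theorem of T is a theorem of S4 and S5).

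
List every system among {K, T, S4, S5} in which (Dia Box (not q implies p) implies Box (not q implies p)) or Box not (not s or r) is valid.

S5-tableau for the negation not ((Dia Box (not q implies p) implies Box (not q implies p)) or Box not (not s or r)):
1. not ((Dia Box (not q implies p) implies Box (not q implies p)) or Box not (not s or r)), w0
2. not (Dia Box (not q implies p) implies Box (not q implies p)), w0   [neg-or-rule on 1]
3. not Box not (not s or r), w0   [neg-or-rule on 1]
4. Dia Box (not q implies p), w0   [neg-implies-rule on 2]
5. not Box (not q implies p), w0   [neg-implies-rule on 2]
6. not s or r, w1   [neg-Box-rule on 3: fresh world w1, w0Rw1]
7. r, w1   [or-rule on 6 (branches; this branch)]
8. Box (not q implies p), w2   [Dia-rule on 4: fresh world w2, w0Rw2]
9. not q implies p, w0   [Box-rule on 8 via w2Rw0]
10. not q implies p, w1   [Box-rule on 8 via w2Rw1]
11. not q implies p, w2   [Box-rule on 8 via w2Rw2]
12. p, w0   [implies-rule on 9 (branches; this branch)]
13. p, w1   [implies-rule on 10 (branches; this branch)]
14. p, w2   [implies-rule on 11 (branches; this branch)]
15. not (not q implies p), w3   [neg-Box-rule on 5: fresh world w3, w0Rw3]
16. not q, w3   [neg-implies-rule on 15]
17. not p, w3   [neg-implies-rule on 15]
18. not q implies p, w3   [Box-rule on 8 via w2Rw3]
19. p, w3   [implies-rule on 18 (branches; this branch)]
Accessibility: w0Rw0, w0Rw1, w0Rw2, w0Rw3, w1Rw0, w1Rw1, w1Rw2, w1Rw3, w2Rw0, w2Rw1, w2Rw2, w2Rw3, w3Rw0, w3Rw1, w3Rw2, w3Rw3
Branch closes: p and not p both at w3.
Every branch closes (one shown): valid in S5.
S4-tableau for the negation not ((Dia Box (not q implies p) implies Box (not q implies p)) or Box not (not s or r)):
1. not ((Dia Box (not q implies p) implies Box (not q implies p)) or Box not (not s or r)), w0
2. not (Dia Box (not q implies p) implies Box (not q implies p)), w0   [neg-or-rule on 1]
3. not Box not (not s or r), w0   [neg-or-rule on 1]
4. Dia Box (not q implies p), w0   [neg-implies-rule on 2]
5. not Box (not q implies p), w0   [neg-implies-rule on 2]
6. not s or r, w1   [neg-Box-rule on 3: fresh world w1, w0Rw1]
7. r, w1   [or-rule on 6 (branches; this branch)]
8. Box (not q implies p), w2   [Dia-rule on 4: fresh world w2, w0Rw2]
9. not q implies p, w2   [Box-rule on 8 via w2Rw2]
10. p, w2   [implies-rule on 9 (branches; this branch)]
11. not (not q implies p), w3   [neg-Box-rule on 5: fresh world w3, w0Rw3]
12. not q, w3   [neg-implies-rule on 11]
13. not p, w3   [neg-implies-rule on 11]
Accessibility: w0Rw0, w0Rw1, w0Rw2, w0Rw3, w1Rw1, w2Rw2, w3Rw3
Complete open branch: countermodel on an S4-frame, so not valid in S4, nor in K, T (the same frame is also a K-frame and a T-frame).

S5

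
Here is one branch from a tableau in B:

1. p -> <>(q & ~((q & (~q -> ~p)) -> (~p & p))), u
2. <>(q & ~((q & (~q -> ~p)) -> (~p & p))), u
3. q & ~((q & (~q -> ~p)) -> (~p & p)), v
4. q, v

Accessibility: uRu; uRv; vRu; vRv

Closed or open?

No atom appears with both signs at the same world.

Open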